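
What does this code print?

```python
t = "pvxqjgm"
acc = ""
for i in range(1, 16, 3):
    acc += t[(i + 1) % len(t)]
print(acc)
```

xgvjp

i=1: add t[2]='x' → 'x'
i=4: add t[5]='g' → 'xg'
i=7: add t[1]='v' → 'xgv'
i=10: add t[4]='j' → 'xgvj'
i=13: add t[0]='p' → 'xgvjp'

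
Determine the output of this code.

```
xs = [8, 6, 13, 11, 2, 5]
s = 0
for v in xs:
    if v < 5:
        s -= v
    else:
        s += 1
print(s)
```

v=8: not <5, s = 0+1 = 1
v=6: not <5, s = 1+1 = 2
v=13: not <5, s = 2+1 = 3
v=11: not <5, s = 3+1 = 4
v=2: <5, s = 4-2 = 2
v=5: not <5, s = 2+1 = 3

3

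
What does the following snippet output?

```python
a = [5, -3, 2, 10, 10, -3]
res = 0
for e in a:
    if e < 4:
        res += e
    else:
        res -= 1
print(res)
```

-7

e=5: not <4, res = 0-1 = -1
e=-3: <4, res = (-1)+(-3) = -4
e=2: <4, res = (-4)+2 = -2
e=10: not <4, res = (-2)-1 = -3
e=10: not <4, res = (-3)-1 = -4
e=-3: <4, res = (-4)+(-3) = -7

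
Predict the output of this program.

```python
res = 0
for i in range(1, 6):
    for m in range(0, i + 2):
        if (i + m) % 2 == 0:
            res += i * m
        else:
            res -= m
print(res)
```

53

i=1,m=0: odd sum, res = 0-0 = 0
i=1,m=1: even sum, res = 0+1 = 1
i=1,m=2: odd sum, res = 1-2 = -1
i=2,m=0: even sum, res = (-1)+0 = -1
i=2,m=1: odd sum, res = (-1)-1 = -2
i=2,m=2: even sum, res = (-2)+4 = 2
i=2,m=3: odd sum, res = 2-3 = -1
i=3,m=0: odd sum, res = (-1)-0 = -1
i=3,m=1: even sum, res = (-1)+3 = 2
i=3,m=2: odd sum, res = 2-2 = 0
i=3,m=3: even sum, res = 0+9 = 9
i=3,m=4: odd sum, res = 9-4 = 5
i=4,m=0: even sum, res = 5+0 = 5
i=4,m=1: odd sum, res = 5-1 = 4
i=4,m=2: even sum, res = 4+8 = 12
i=4,m=3: odd sum, res = 12-3 = 9
i=4,m=4: even sum, res = 9+16 = 25
i=4,m=5: odd sum, res = 25-5 = 20
i=5,m=0: odd sum, res = 20-0 = 20
i=5,m=1: even sum, res = 20+5 = 25
i=5,m=2: odd sum, res = 25-2 = 23
i=5,m=3: even sum, res = 23+15 = 38
i=5,m=4: odd sum, res = 38-4 = 34
i=5,m=5: even sum, res = 34+25 = 59
i=5,m=6: odd sum, res = 59-6 = 53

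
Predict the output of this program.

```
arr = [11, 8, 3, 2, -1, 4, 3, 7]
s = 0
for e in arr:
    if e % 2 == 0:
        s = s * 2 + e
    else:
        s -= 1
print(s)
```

24

e=11: not even, s = 0-1 = -1
e=8: even, s = (-1)*2+8 = 6
e=3: not even, s = 6-1 = 5
e=2: even, s = 5*2+2 = 12
e=-1: not even, s = 12-1 = 11
e=4: even, s = 11*2+4 = 26
e=3: not even, s = 26-1 = 25
e=7: not even, s = 25-1 = 24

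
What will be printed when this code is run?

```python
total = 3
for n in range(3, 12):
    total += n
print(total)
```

66

n=3: total = 3+3 = 6
n=4: total = 6+4 = 10
n=5: total = 10+5 = 15
n=6: total = 15+6 = 21
n=7: total = 21+7 = 28
n=8: total = 28+8 = 36
n=9: total = 36+9 = 45
n=10: total = 45+10 = 55
n=11: total = 55+11 = 66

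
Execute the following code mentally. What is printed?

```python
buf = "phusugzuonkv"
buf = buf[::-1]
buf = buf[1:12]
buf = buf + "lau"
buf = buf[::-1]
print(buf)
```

ualphusugzuonk

reverse → 'vknouzgusuhp'
slice [1:12] → 'knouzgusuhp'
+ 'lau' → 'knouzgusuhplau'
reverse → 'ualphusugzuonk'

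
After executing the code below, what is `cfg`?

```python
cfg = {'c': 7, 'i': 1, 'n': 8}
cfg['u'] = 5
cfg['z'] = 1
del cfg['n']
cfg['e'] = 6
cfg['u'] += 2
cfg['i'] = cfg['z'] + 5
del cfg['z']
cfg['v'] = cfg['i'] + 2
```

cfg['u'] = 5 → {'c': 7, 'i': 1, 'n': 8, 'u': 5}
cfg['z'] = 1 → {'c': 7, 'i': 1, 'n': 8, 'u': 5, 'z': 1}
del 'n' → {'c': 7, 'i': 1, 'u': 5, 'z': 1}
cfg['e'] = 6 → {'c': 7, 'i': 1, 'u': 5, 'z': 1, 'e': 6}
cfg['u'] = 5+2 = 7 → {'c': 7, 'i': 1, 'u': 7, 'z': 1, 'e': 6}
cfg['i'] = cfg['z']+5 = 6 → {'c': 7, 'i': 6, 'u': 7, 'z': 1, 'e': 6}
del 'z' → {'c': 7, 'i': 6, 'u': 7, 'e': 6}
cfg['v'] = cfg['i']+2 = 8 → {'c': 7, 'i': 6, 'u': 7, 'e': 6, 'v': 8}

{'c': 7, 'i': 6, 'u': 7, 'e': 6, 'v': 8}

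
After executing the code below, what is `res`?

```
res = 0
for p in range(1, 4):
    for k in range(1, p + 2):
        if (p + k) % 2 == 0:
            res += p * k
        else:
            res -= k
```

p=1,k=1: even sum, res = 0+1 = 1
p=1,k=2: odd sum, res = 1-2 = -1
p=2,k=1: odd sum, res = (-1)-1 = -2
p=2,k=2: even sum, res = (-2)+4 = 2
p=2,k=3: odd sum, res = 2-3 = -1
p=3,k=1: even sum, res = (-1)+3 = 2
p=3,k=2: odd sum, res = 2-2 = 0
p=3,k=3: even sum, res = 0+9 = 9
p=3,k=4: odd sum, res = 9-4 = 5

5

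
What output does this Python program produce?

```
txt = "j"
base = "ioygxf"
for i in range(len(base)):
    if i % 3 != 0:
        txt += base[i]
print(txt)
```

i=0: skip
i=1: add 'o' → 'jo'
i=2: add 'y' → 'joy'
i=3: skip
i=4: add 'x' → 'joyx'
i=5: add 'f' → 'joyxf'

joyxf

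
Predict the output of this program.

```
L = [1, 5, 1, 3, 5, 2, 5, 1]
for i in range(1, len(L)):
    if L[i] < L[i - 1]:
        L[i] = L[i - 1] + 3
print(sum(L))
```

99

i=1: 5>=1, unchanged → [1, 5, 1, 3, 5, 2, 5, 1]
i=2: 1<5, L[2] = 5+3 = 8 → [1, 5, 8, 3, 5, 2, 5, 1]
i=3: 3<8, L[3] = 8+3 = 11 → [1, 5, 8, 11, 5, 2, 5, 1]
i=4: 5<11, L[4] = 11+3 = 14 → [1, 5, 8, 11, 14, 2, 5, 1]
i=5: 2<14, L[5] = 14+3 = 17 → [1, 5, 8, 11, 14, 17, 5, 1]
i=6: 5<17, L[6] = 17+3 = 20 → [1, 5, 8, 11, 14, 17, 20, 1]
i=7: 1<20, L[7] = 20+3 = 23 → [1, 5, 8, 11, 14, 17, 20, 23]
sum = 99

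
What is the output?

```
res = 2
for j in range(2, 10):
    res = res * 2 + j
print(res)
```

1269

j=2: res = 2*2+2 = 6
j=3: res = 6*2+3 = 15
j=4: res = 15*2+4 = 34
j=5: res = 34*2+5 = 73
j=6: res = 73*2+6 = 152
j=7: res = 152*2+7 = 311
j=8: res = 311*2+8 = 630
j=9: res = 630*2+9 = 1269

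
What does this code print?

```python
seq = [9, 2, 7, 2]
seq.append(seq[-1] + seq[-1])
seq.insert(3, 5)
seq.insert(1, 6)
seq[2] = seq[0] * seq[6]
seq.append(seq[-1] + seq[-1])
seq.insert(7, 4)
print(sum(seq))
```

append seq[-1]+seq[-1] = 2+2 = 4 → [9, 2, 7, 2, 4]
insert 5 at 3 → [9, 2, 7, 5, 2, 4]
insert 6 at 1 → [9, 6, 2, 7, 5, 2, 4]
seq[2] = seq[0]*seq[6] = 9*4 = 36 → [9, 6, 36, 7, 5, 2, 4]
append seq[-1]+seq[-1] = 4+4 = 8 → [9, 6, 36, 7, 5, 2, 4, 8]
insert 4 at 7 → [9, 6, 36, 7, 5, 2, 4, 4, 8]
sum = 81

81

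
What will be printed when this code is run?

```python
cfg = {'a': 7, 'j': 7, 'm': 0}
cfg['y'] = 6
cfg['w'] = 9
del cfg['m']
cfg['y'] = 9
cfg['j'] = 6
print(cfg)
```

{'a': 7, 'j': 6, 'y': 9, 'w': 9}

cfg['y'] = 6 → {'a': 7, 'j': 7, 'm': 0, 'y': 6}
cfg['w'] = 9 → {'a': 7, 'j': 7, 'm': 0, 'y': 6, 'w': 9}
del 'm' → {'a': 7, 'j': 7, 'y': 6, 'w': 9}
cfg['y'] = 9 → {'a': 7, 'j': 7, 'y': 9, 'w': 9}
cfg['j'] = 6 → {'a': 7, 'j': 6, 'y': 9, 'w': 9}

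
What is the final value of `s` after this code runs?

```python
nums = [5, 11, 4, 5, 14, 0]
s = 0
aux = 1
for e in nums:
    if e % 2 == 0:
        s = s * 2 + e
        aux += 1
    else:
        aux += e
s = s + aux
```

69

e=5: not even; aux=6
e=11: not even; aux=17
e=4: even, s = 0*2+4 = 4; aux=18
e=5: not even; aux=23
e=14: even, s = 4*2+14 = 22; aux=24
e=0: even, s = 22*2+0 = 44; aux=25
s+aux = 44+25 = 69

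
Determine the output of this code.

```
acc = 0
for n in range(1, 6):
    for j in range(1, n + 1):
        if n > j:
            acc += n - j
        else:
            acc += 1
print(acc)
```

25

n=1,j=1: not 1>1, acc = 0+1 = 1
n=2,j=1: 2>1, acc = 1+1 = 2
n=2,j=2: not 2>2, acc = 2+1 = 3
n=3,j=1: 3>1, acc = 3+2 = 5
n=3,j=2: 3>2, acc = 5+1 = 6
n=3,j=3: not 3>3, acc = 6+1 = 7
n=4,j=1: 4>1, acc = 7+3 = 10
n=4,j=2: 4>2, acc = 10+2 = 12
n=4,j=3: 4>3, acc = 12+1 = 13
n=4,j=4: not 4>4, acc = 13+1 = 14
n=5,j=1: 5>1, acc = 14+4 = 18
n=5,j=2: 5>2, acc = 18+3 = 21
n=5,j=3: 5>3, acc = 21+2 = 23
n=5,j=4: 5>4, acc = 23+1 = 24
n=5,j=5: not 5>5, acc = 24+1 = 25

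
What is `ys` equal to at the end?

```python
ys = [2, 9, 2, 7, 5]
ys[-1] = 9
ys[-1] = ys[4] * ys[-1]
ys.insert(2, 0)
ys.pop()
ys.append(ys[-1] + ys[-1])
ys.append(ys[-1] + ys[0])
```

[2, 9, 0, 2, 7, 14, 16]

ys[-1] = 9 → [2, 9, 2, 7, 9]
ys[-1] = ys[4]*ys[-1] = 9*9 = 81 → [2, 9, 2, 7, 81]
insert 0 at 2 → [2, 9, 0, 2, 7, 81]
pop() removes 81 → [2, 9, 0, 2, 7]
append ys[-1]+ys[-1] = 7+7 = 14 → [2, 9, 0, 2, 7, 14]
append ys[-1]+ys[0] = 14+2 = 16 → [2, 9, 0, 2, 7, 14, 16]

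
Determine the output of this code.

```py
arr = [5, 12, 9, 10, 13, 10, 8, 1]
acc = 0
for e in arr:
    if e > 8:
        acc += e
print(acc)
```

54

e=5: not >8
e=12: >8, acc = 0+12 = 12
e=9: >8, acc = 12+9 = 21
e=10: >8, acc = 21+10 = 31
e=13: >8, acc = 31+13 = 44
e=10: >8, acc = 44+10 = 54
e=8: not >8
e=1: not >8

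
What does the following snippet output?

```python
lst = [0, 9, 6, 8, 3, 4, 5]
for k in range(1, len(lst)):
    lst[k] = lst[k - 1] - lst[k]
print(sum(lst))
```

k=1: lst[1] = 0-9 = -9 → [0, -9, 6, 8, 3, 4, 5]
k=2: lst[2] = (-9)-6 = -15 → [0, -9, -15, 8, 3, 4, 5]
k=3: lst[3] = (-15)-8 = -23 → [0, -9, -15, -23, 3, 4, 5]
k=4: lst[4] = (-23)-3 = -26 → [0, -9, -15, -23, -26, 4, 5]
k=5: lst[5] = (-26)-4 = -30 → [0, -9, -15, -23, -26, -30, 5]
k=6: lst[6] = (-30)-5 = -35 → [0, -9, -15, -23, -26, -30, -35]
sum = -138

-138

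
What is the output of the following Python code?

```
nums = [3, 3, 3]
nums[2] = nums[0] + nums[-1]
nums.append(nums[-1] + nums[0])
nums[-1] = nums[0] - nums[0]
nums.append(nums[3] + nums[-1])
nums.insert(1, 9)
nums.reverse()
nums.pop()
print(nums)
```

nums[2] = nums[0]+nums[-1] = 3+3 = 6 → [3, 3, 6]
append nums[-1]+nums[0] = 6+3 = 9 → [3, 3, 6, 9]
nums[-1] = nums[0]-nums[0] = 3-3 = 0 → [3, 3, 6, 0]
append nums[3]+nums[-1] = 0+0 = 0 → [3, 3, 6, 0, 0]
insert 9 at 1 → [3, 9, 3, 6, 0, 0]
reverse → [0, 0, 6, 3, 9, 3]
pop() removes 3 → [0, 0, 6, 3, 9]

[0, 0, 6, 3, 9]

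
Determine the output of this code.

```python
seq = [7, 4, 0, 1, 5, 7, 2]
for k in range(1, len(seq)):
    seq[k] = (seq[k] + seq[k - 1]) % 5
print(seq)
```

[7, 1, 1, 2, 2, 4, 1]

k=1: seq[1] = (4+7)%5 = 1 → [7, 1, 0, 1, 5, 7, 2]
k=2: seq[2] = (0+1)%5 = 1 → [7, 1, 1, 1, 5, 7, 2]
k=3: seq[3] = (1+1)%5 = 2 → [7, 1, 1, 2, 5, 7, 2]
k=4: seq[4] = (5+2)%5 = 2 → [7, 1, 1, 2, 2, 7, 2]
k=5: seq[5] = (7+2)%5 = 4 → [7, 1, 1, 2, 2, 4, 2]
k=6: seq[6] = (2+4)%5 = 1 → [7, 1, 1, 2, 2, 4, 1]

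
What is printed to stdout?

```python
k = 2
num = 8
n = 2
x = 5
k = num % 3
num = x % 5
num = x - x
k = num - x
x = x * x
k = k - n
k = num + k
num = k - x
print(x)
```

k = 8%3 = 2
num = 5%5 = 0
num = 5-5 = 0
k = 0-5 = -5
x = 5*5 = 25
k = (-5)-2 = -7
k = 0+(-7) = -7
num = (-7)-25 = -32

25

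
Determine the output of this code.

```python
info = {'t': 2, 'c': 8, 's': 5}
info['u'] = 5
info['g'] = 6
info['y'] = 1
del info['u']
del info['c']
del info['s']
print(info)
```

info['u'] = 5 → {'t': 2, 'c': 8, 's': 5, 'u': 5}
info['g'] = 6 → {'t': 2, 'c': 8, 's': 5, 'u': 5, 'g': 6}
info['y'] = 1 → {'t': 2, 'c': 8, 's': 5, 'u': 5, 'g': 6, 'y': 1}
del 'u' → {'t': 2, 'c': 8, 's': 5, 'g': 6, 'y': 1}
del 'c' → {'t': 2, 's': 5, 'g': 6, 'y': 1}
del 's' → {'t': 2, 'g': 6, 'y': 1}

{'t': 2, 'g': 6, 'y': 1}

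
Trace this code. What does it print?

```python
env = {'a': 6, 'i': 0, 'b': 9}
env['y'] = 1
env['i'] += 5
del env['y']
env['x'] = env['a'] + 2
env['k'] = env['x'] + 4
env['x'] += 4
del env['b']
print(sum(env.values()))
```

env['y'] = 1 → {'a': 6, 'i': 0, 'b': 9, 'y': 1}
env['i'] = 0+5 = 5 → {'a': 6, 'i': 5, 'b': 9, 'y': 1}
del 'y' → {'a': 6, 'i': 5, 'b': 9}
env['x'] = env['a']+2 = 8 → {'a': 6, 'i': 5, 'b': 9, 'x': 8}
env['k'] = env['x']+4 = 12 → {'a': 6, 'i': 5, 'b': 9, 'x': 8, 'k': 12}
env['x'] = 8+4 = 12 → {'a': 6, 'i': 5, 'b': 9, 'x': 12, 'k': 12}
del 'b' → {'a': 6, 'i': 5, 'x': 12, 'k': 12}
sum of values = 35

35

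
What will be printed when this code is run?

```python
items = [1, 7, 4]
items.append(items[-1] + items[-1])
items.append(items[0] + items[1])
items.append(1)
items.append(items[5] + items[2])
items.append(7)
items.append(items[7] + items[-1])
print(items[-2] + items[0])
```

append items[-1]+items[-1] = 4+4 = 8 → [1, 7, 4, 8]
append items[0]+items[1] = 1+7 = 8 → [1, 7, 4, 8, 8]
append 1 → [1, 7, 4, 8, 8, 1]
append items[5]+items[2] = 1+4 = 5 → [1, 7, 4, 8, 8, 1, 5]
append 7 → [1, 7, 4, 8, 8, 1, 5, 7]
append items[7]+items[-1] = 7+7 = 14 → [1, 7, 4, 8, 8, 1, 5, 7, 14]
items[-2]+items[0] = 7+1 = 8

8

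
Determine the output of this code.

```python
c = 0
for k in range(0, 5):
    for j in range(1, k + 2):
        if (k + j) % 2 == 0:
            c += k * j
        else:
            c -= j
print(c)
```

k=0,j=1: odd sum, c = 0-1 = -1
k=1,j=1: even sum, c = (-1)+1 = 0
k=1,j=2: odd sum, c = 0-2 = -2
k=2,j=1: odd sum, c = (-2)-1 = -3
k=2,j=2: even sum, c = (-3)+4 = 1
k=2,j=3: odd sum, c = 1-3 = -2
k=3,j=1: even sum, c = (-2)+3 = 1
k=3,j=2: odd sum, c = 1-2 = -1
k=3,j=3: even sum, c = (-1)+9 = 8
k=3,j=4: odd sum, c = 8-4 = 4
k=4,j=1: odd sum, c = 4-1 = 3
k=4,j=2: even sum, c = 3+8 = 11
k=4,j=3: odd sum, c = 11-3 = 8
k=4,j=4: even sum, c = 8+16 = 24
k=4,j=5: odd sum, c = 24-5 = 19

19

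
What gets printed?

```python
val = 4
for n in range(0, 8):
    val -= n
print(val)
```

-24

n=0: val = 4-0 = 4
n=1: val = 4-1 = 3
n=2: val = 3-2 = 1
n=3: val = 1-3 = -2
n=4: val = (-2)-4 = -6
n=5: val = (-6)-5 = -11
n=6: val = (-11)-6 = -17
n=7: val = (-17)-7 = -24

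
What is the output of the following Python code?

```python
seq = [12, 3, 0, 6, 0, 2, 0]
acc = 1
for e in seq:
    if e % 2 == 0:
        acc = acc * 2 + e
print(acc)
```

500

e=12: even, acc = 1*2+12 = 14
e=3: not even
e=0: even, acc = 14*2+0 = 28
e=6: even, acc = 28*2+6 = 62
e=0: even, acc = 62*2+0 = 124
e=2: even, acc = 124*2+2 = 250
e=0: even, acc = 250*2+0 = 500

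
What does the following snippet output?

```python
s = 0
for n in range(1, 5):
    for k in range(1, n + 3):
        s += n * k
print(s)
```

155

n=1,k=1: s = 0+1 = 1
n=1,k=2: s = 1+2 = 3
n=1,k=3: s = 3+3 = 6
n=2,k=1: s = 6+2 = 8
n=2,k=2: s = 8+4 = 12
n=2,k=3: s = 12+6 = 18
n=2,k=4: s = 18+8 = 26
n=3,k=1: s = 26+3 = 29
n=3,k=2: s = 29+6 = 35
n=3,k=3: s = 35+9 = 44
n=3,k=4: s = 44+12 = 56
n=3,k=5: s = 56+15 = 71
n=4,k=1: s = 71+4 = 75
n=4,k=2: s = 75+8 = 83
n=4,k=3: s = 83+12 = 95
n=4,k=4: s = 95+16 = 111
n=4,k=5: s = 111+20 = 131
n=4,k=6: s = 131+24 = 155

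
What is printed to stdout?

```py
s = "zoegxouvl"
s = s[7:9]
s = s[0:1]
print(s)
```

v

slice [7:9] → 'vl'
slice [0:1] → 'v'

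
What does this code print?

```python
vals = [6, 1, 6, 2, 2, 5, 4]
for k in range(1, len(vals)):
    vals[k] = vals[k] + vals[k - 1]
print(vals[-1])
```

k=1: vals[1] = 1+6 = 7 → [6, 7, 6, 2, 2, 5, 4]
k=2: vals[2] = 6+7 = 13 → [6, 7, 13, 2, 2, 5, 4]
k=3: vals[3] = 2+13 = 15 → [6, 7, 13, 15, 2, 5, 4]
k=4: vals[4] = 2+15 = 17 → [6, 7, 13, 15, 17, 5, 4]
k=5: vals[5] = 5+17 = 22 → [6, 7, 13, 15, 17, 22, 4]
k=6: vals[6] = 4+22 = 26 → [6, 7, 13, 15, 17, 22, 26]

26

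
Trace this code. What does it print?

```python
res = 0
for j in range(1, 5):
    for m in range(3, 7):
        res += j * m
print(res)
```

j=1,m=3: res = 0+3 = 3
j=1,m=4: res = 3+4 = 7
j=1,m=5: res = 7+5 = 12
j=1,m=6: res = 12+6 = 18
j=2,m=3: res = 18+6 = 24
j=2,m=4: res = 24+8 = 32
j=2,m=5: res = 32+10 = 42
j=2,m=6: res = 42+12 = 54
j=3,m=3: res = 54+9 = 63
j=3,m=4: res = 63+12 = 75
j=3,m=5: res = 75+15 = 90
j=3,m=6: res = 90+18 = 108
j=4,m=3: res = 108+12 = 120
j=4,m=4: res = 120+16 = 136
j=4,m=5: res = 136+20 = 156
j=4,m=6: res = 156+24 = 180

180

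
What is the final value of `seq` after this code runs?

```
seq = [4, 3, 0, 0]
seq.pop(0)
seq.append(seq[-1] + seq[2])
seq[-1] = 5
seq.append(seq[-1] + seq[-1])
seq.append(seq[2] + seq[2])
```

[3, 0, 0, 5, 10, 0]

pop(0) removes 4 → [3, 0, 0]
append seq[-1]+seq[2] = 0+0 = 0 → [3, 0, 0, 0]
seq[-1] = 5 → [3, 0, 0, 5]
append seq[-1]+seq[-1] = 5+5 = 10 → [3, 0, 0, 5, 10]
append seq[2]+seq[2] = 0+0 = 0 → [3, 0, 0, 5, 10, 0]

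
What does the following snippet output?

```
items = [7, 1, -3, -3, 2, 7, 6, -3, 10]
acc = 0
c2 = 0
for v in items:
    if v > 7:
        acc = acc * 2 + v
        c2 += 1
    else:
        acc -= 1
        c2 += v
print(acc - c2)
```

v=7: not >7, acc = 0-1 = -1; c2=7
v=1: not >7, acc = (-1)-1 = -2; c2=8
v=-3: not >7, acc = (-2)-1 = -3; c2=5
v=-3: not >7, acc = (-3)-1 = -4; c2=2
v=2: not >7, acc = (-4)-1 = -5; c2=4
v=7: not >7, acc = (-5)-1 = -6; c2=11
v=6: not >7, acc = (-6)-1 = -7; c2=17
v=-3: not >7, acc = (-7)-1 = -8; c2=14
v=10: >7, acc = (-8)*2+10 = -6; c2=15
acc-c2 = (-6)-15 = -21

-21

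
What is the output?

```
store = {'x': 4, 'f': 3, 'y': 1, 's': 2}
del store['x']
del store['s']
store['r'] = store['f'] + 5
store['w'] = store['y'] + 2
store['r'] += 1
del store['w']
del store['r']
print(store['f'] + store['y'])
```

4

del 'x' → {'f': 3, 'y': 1, 's': 2}
del 's' → {'f': 3, 'y': 1}
store['r'] = store['f']+5 = 8 → {'f': 3, 'y': 1, 'r': 8}
store['w'] = store['y']+2 = 3 → {'f': 3, 'y': 1, 'r': 8, 'w': 3}
store['r'] = 8+1 = 9 → {'f': 3, 'y': 1, 'r': 9, 'w': 3}
del 'w' → {'f': 3, 'y': 1, 'r': 9}
del 'r' → {'f': 3, 'y': 1}
store['f']+store['y'] = 3+1 = 4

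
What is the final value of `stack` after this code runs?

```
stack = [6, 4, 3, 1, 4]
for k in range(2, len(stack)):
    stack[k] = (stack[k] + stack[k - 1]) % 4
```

k=2: stack[2] = (3+4)%4 = 3 → [6, 4, 3, 1, 4]
k=3: stack[3] = (1+3)%4 = 0 → [6, 4, 3, 0, 4]
k=4: stack[4] = (4+0)%4 = 0 → [6, 4, 3, 0, 0]

[6, 4, 3, 0, 0]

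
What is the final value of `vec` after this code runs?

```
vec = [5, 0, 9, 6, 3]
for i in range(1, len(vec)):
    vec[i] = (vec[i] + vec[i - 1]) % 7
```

i=1: vec[1] = (0+5)%7 = 5 → [5, 5, 9, 6, 3]
i=2: vec[2] = (9+5)%7 = 0 → [5, 5, 0, 6, 3]
i=3: vec[3] = (6+0)%7 = 6 → [5, 5, 0, 6, 3]
i=4: vec[4] = (3+6)%7 = 2 → [5, 5, 0, 6, 2]

[5, 5, 0, 6, 2]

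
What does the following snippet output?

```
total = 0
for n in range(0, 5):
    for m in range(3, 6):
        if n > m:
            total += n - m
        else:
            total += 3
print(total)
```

n=0,m=3: not 0>3, total = 0+3 = 3
n=0,m=4: not 0>4, total = 3+3 = 6
n=0,m=5: not 0>5, total = 6+3 = 9
n=1,m=3: not 1>3, total = 9+3 = 12
n=1,m=4: not 1>4, total = 12+3 = 15
n=1,m=5: not 1>5, total = 15+3 = 18
n=2,m=3: not 2>3, total = 18+3 = 21
n=2,m=4: not 2>4, total = 21+3 = 24
n=2,m=5: not 2>5, total = 24+3 = 27
n=3,m=3: not 3>3, total = 27+3 = 30
n=3,m=4: not 3>4, total = 30+3 = 33
n=3,m=5: not 3>5, total = 33+3 = 36
n=4,m=3: 4>3, total = 36+1 = 37
n=4,m=4: not 4>4, total = 37+3 = 40
n=4,m=5: not 4>5, total = 40+3 = 43

43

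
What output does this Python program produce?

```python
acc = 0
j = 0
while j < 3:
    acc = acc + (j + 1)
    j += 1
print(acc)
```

6

j=0: acc = 0+1 = 1
j=1: acc = 1+2 = 3
j=2: acc = 3+3 = 6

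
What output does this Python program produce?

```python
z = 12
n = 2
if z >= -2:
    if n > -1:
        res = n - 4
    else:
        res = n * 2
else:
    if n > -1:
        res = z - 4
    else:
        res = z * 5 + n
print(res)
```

z=12, n=2
z >= -2 is True; n > -1 is True
→ res = n - 4 = -2

-2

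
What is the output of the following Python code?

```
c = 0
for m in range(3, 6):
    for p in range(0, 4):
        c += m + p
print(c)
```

66

m=3,p=0: c = 0+3 = 3
m=3,p=1: c = 3+4 = 7
m=3,p=2: c = 7+5 = 12
m=3,p=3: c = 12+6 = 18
m=4,p=0: c = 18+4 = 22
m=4,p=1: c = 22+5 = 27
m=4,p=2: c = 27+6 = 33
m=4,p=3: c = 33+7 = 40
m=5,p=0: c = 40+5 = 45
m=5,p=1: c = 45+6 = 51
m=5,p=2: c = 51+7 = 58
m=5,p=3: c = 58+8 = 66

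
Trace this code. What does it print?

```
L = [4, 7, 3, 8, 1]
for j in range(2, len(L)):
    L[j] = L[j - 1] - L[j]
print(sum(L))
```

j=2: L[2] = 7-3 = 4 → [4, 7, 4, 8, 1]
j=3: L[3] = 4-8 = -4 → [4, 7, 4, -4, 1]
j=4: L[4] = (-4)-1 = -5 → [4, 7, 4, -4, -5]
sum = 6

6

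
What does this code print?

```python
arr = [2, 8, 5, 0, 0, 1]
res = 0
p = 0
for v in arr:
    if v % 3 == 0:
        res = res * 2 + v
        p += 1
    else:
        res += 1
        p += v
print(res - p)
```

-5

v=2: not %3==0, res = 0+1 = 1; p=2
v=8: not %3==0, res = 1+1 = 2; p=10
v=5: not %3==0, res = 2+1 = 3; p=15
v=0: %3==0, res = 3*2+0 = 6; p=16
v=0: %3==0, res = 6*2+0 = 12; p=17
v=1: not %3==0, res = 12+1 = 13; p=18
res-p = 13-18 = -5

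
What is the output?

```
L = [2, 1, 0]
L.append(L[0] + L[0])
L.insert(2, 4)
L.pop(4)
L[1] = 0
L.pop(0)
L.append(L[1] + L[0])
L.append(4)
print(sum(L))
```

12

append L[0]+L[0] = 2+2 = 4 → [2, 1, 0, 4]
insert 4 at 2 → [2, 1, 4, 0, 4]
pop(4) removes 4 → [2, 1, 4, 0]
L[1] = 0 → [2, 0, 4, 0]
pop(0) removes 2 → [0, 4, 0]
append L[1]+L[0] = 4+0 = 4 → [0, 4, 0, 4]
append 4 → [0, 4, 0, 4, 4]
sum = 12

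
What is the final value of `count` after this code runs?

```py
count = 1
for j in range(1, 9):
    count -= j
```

-35

j=1: count = 1-1 = 0
j=2: count = 0-2 = -2
j=3: count = (-2)-3 = -5
j=4: count = (-5)-4 = -9
j=5: count = (-9)-5 = -14
j=6: count = (-14)-6 = -20
j=7: count = (-20)-7 = -27
j=8: count = (-27)-8 = -35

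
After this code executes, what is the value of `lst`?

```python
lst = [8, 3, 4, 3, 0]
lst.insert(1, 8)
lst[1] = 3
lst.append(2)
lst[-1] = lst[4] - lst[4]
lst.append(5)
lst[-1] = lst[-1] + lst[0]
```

insert 8 at 1 → [8, 8, 3, 4, 3, 0]
lst[1] = 3 → [8, 3, 3, 4, 3, 0]
append 2 → [8, 3, 3, 4, 3, 0, 2]
lst[-1] = lst[4]-lst[4] = 3-3 = 0 → [8, 3, 3, 4, 3, 0, 0]
append 5 → [8, 3, 3, 4, 3, 0, 0, 5]
lst[-1] = lst[-1]+lst[0] = 5+8 = 13 → [8, 3, 3, 4, 3, 0, 0, 13]

[8, 3, 3, 4, 3, 0, 0, 13]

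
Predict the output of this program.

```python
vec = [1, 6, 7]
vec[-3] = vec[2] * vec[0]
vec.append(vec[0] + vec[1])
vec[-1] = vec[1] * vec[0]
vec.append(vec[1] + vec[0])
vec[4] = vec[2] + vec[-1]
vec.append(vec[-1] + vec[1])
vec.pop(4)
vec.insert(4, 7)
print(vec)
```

vec[-3] = vec[2]*vec[0] = 7*1 = 7 → [7, 6, 7]
append vec[0]+vec[1] = 7+6 = 13 → [7, 6, 7, 13]
vec[-1] = vec[1]*vec[0] = 6*7 = 42 → [7, 6, 7, 42]
append vec[1]+vec[0] = 6+7 = 13 → [7, 6, 7, 42, 13]
vec[4] = vec[2]+vec[-1] = 7+13 = 20 → [7, 6, 7, 42, 20]
append vec[-1]+vec[1] = 20+6 = 26 → [7, 6, 7, 42, 20, 26]
pop(4) removes 20 → [7, 6, 7, 42, 26]
insert 7 at 4 → [7, 6, 7, 42, 7, 26]

[7, 6, 7, 42, 7, 26]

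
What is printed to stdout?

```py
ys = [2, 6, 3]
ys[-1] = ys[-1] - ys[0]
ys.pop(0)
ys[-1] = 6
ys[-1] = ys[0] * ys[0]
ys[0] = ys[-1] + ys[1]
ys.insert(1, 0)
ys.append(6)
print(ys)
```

ys[-1] = ys[-1]-ys[0] = 3-2 = 1 → [2, 6, 1]
pop(0) removes 2 → [6, 1]
ys[-1] = 6 → [6, 6]
ys[-1] = ys[0]*ys[0] = 6*6 = 36 → [6, 36]
ys[0] = ys[-1]+ys[1] = 36+36 = 72 → [72, 36]
insert 0 at 1 → [72, 0, 36]
append 6 → [72, 0, 36, 6]

[72, 0, 36, 6]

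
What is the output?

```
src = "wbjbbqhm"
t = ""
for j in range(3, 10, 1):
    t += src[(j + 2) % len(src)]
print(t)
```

qhmwbjb

j=3: add src[5]='q' → 'q'
j=4: add src[6]='h' → 'qh'
j=5: add src[7]='m' → 'qhm'
j=6: add src[0]='w' → 'qhmw'
j=7: add src[1]='b' → 'qhmwb'
j=8: add src[2]='j' → 'qhmwbj'
j=9: add src[3]='b' → 'qhmwbjb'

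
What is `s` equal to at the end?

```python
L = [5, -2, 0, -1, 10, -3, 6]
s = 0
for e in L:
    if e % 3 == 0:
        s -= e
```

e=5: not %3==0
e=-2: not %3==0
e=0: %3==0, s = 0-0 = 0
e=-1: not %3==0
e=10: not %3==0
e=-3: %3==0, s = 0-(-3) = 3
e=6: %3==0, s = 3-6 = -3

-3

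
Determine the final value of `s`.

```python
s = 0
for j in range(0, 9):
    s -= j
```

-36

j=0: s = 0-0 = 0
j=1: s = 0-1 = -1
j=2: s = (-1)-2 = -3
j=3: s = (-3)-3 = -6
j=4: s = (-6)-4 = -10
j=5: s = (-10)-5 = -15
j=6: s = (-15)-6 = -21
j=7: s = (-21)-7 = -28
j=8: s = (-28)-8 = -36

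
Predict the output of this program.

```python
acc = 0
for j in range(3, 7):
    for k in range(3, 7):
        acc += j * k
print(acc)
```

j=3,k=3: acc = 0+9 = 9
j=3,k=4: acc = 9+12 = 21
j=3,k=5: acc = 21+15 = 36
j=3,k=6: acc = 36+18 = 54
j=4,k=3: acc = 54+12 = 66
j=4,k=4: acc = 66+16 = 82
j=4,k=5: acc = 82+20 = 102
j=4,k=6: acc = 102+24 = 126
j=5,k=3: acc = 126+15 = 141
j=5,k=4: acc = 141+20 = 161
j=5,k=5: acc = 161+25 = 186
j=5,k=6: acc = 186+30 = 216
j=6,k=3: acc = 216+18 = 234
j=6,k=4: acc = 234+24 = 258
j=6,k=5: acc = 258+30 = 288
j=6,k=6: acc = 288+36 = 324

324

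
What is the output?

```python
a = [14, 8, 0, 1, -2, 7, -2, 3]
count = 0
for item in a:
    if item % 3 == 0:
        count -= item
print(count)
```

item=14: not %3==0
item=8: not %3==0
item=0: %3==0, count = 0-0 = 0
item=1: not %3==0
item=-2: not %3==0
item=7: not %3==0
item=-2: not %3==0
item=3: %3==0, count = 0-3 = -3

-3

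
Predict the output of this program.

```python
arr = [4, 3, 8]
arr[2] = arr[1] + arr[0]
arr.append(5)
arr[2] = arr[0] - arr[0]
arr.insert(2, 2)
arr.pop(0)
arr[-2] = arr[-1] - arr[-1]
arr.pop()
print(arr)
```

arr[2] = arr[1]+arr[0] = 3+4 = 7 → [4, 3, 7]
append 5 → [4, 3, 7, 5]
arr[2] = arr[0]-arr[0] = 4-4 = 0 → [4, 3, 0, 5]
insert 2 at 2 → [4, 3, 2, 0, 5]
pop(0) removes 4 → [3, 2, 0, 5]
arr[-2] = arr[-1]-arr[-1] = 5-5 = 0 → [3, 2, 0, 5]
pop() removes 5 → [3, 2, 0]

[3, 2, 0]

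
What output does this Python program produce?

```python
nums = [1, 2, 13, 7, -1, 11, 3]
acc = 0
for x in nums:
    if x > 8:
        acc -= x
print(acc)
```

x=1: not >8
x=2: not >8
x=13: >8, acc = 0-13 = -13
x=7: not >8
x=-1: not >8
x=11: >8, acc = (-13)-11 = -24
x=3: not >8

-24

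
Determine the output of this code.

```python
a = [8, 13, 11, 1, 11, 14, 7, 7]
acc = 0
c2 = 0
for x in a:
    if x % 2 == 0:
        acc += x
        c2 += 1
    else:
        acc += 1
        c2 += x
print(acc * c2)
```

1456

x=8: even, acc = 0+8 = 8; c2=1
x=13: not even, acc = 8+1 = 9; c2=14
x=11: not even, acc = 9+1 = 10; c2=25
x=1: not even, acc = 10+1 = 11; c2=26
x=11: not even, acc = 11+1 = 12; c2=37
x=14: even, acc = 12+14 = 26; c2=38
x=7: not even, acc = 26+1 = 27; c2=45
x=7: not even, acc = 27+1 = 28; c2=52
acc*c2 = 28*52 = 1456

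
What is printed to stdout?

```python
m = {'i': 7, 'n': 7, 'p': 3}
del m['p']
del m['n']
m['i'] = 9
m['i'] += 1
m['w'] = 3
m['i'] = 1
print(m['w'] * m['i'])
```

del 'p' → {'i': 7, 'n': 7}
del 'n' → {'i': 7}
m['i'] = 9 → {'i': 9}
m['i'] = 9+1 = 10 → {'i': 10}
m['w'] = 3 → {'i': 10, 'w': 3}
m['i'] = 1 → {'i': 1, 'w': 3}
m['w']*m['i'] = 3*1 = 3

3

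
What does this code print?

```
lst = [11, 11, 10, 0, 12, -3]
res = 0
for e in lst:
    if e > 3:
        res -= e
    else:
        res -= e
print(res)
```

e=11: >3, res = 0-11 = -11
e=11: >3, res = (-11)-11 = -22
e=10: >3, res = (-22)-10 = -32
e=0: not >3, res = (-32)-0 = -32
e=12: >3, res = (-32)-12 = -44
e=-3: not >3, res = (-44)-(-3) = -41

-41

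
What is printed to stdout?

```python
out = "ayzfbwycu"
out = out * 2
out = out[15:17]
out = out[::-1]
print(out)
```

cy

repeat ×2 → 'ayzfbwycuayzfbwycu'
slice [15:17] → 'yc'
reverse → 'cy'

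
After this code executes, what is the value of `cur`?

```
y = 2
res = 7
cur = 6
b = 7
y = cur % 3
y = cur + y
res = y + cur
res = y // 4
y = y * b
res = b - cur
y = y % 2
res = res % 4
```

y = 6%3 = 0
y = 6+0 = 6
res = 6+6 = 12
res = 6//4 = 1
y = 6*7 = 42
res = 7-6 = 1
y = 42%2 = 0
res = 1%4 = 1

6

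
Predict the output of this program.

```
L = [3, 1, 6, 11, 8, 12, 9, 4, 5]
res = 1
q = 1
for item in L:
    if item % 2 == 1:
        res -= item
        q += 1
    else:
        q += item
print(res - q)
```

-64

item=3: odd, res = 1-3 = -2; q=2
item=1: odd, res = (-2)-1 = -3; q=3
item=6: not odd; q=9
item=11: odd, res = (-3)-11 = -14; q=10
item=8: not odd; q=18
item=12: not odd; q=30
item=9: odd, res = (-14)-9 = -23; q=31
item=4: not odd; q=35
item=5: odd, res = (-23)-5 = -28; q=36
res-q = (-28)-36 = -64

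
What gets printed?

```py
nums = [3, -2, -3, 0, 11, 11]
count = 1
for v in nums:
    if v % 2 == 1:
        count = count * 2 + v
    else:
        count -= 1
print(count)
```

v=3: odd, count = 1*2+3 = 5
v=-2: not odd, count = 5-1 = 4
v=-3: odd, count = 4*2+(-3) = 5
v=0: not odd, count = 5-1 = 4
v=11: odd, count = 4*2+11 = 19
v=11: odd, count = 19*2+11 = 49

49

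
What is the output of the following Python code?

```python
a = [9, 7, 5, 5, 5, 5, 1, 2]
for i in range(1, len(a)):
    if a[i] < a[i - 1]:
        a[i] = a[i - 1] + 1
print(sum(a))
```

100

i=1: 7<9, a[1] = 9+1 = 10 → [9, 10, 5, 5, 5, 5, 1, 2]
i=2: 5<10, a[2] = 10+1 = 11 → [9, 10, 11, 5, 5, 5, 1, 2]
i=3: 5<11, a[3] = 11+1 = 12 → [9, 10, 11, 12, 5, 5, 1, 2]
i=4: 5<12, a[4] = 12+1 = 13 → [9, 10, 11, 12, 13, 5, 1, 2]
i=5: 5<13, a[5] = 13+1 = 14 → [9, 10, 11, 12, 13, 14, 1, 2]
i=6: 1<14, a[6] = 14+1 = 15 → [9, 10, 11, 12, 13, 14, 15, 2]
i=7: 2<15, a[7] = 15+1 = 16 → [9, 10, 11, 12, 13, 14, 15, 16]
sum = 100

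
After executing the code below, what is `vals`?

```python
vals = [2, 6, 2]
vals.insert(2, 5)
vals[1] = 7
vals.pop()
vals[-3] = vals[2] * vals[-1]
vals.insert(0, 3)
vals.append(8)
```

insert 5 at 2 → [2, 6, 5, 2]
vals[1] = 7 → [2, 7, 5, 2]
pop() removes 2 → [2, 7, 5]
vals[-3] = vals[2]*vals[-1] = 5*5 = 25 → [25, 7, 5]
insert 3 at 0 → [3, 25, 7, 5]
append 8 → [3, 25, 7, 5, 8]

[3, 25, 7, 5, 8]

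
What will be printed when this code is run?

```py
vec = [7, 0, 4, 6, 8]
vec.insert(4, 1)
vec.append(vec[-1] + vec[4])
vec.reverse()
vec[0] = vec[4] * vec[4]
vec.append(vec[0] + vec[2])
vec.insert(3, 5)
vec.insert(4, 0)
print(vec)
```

[16, 8, 1, 5, 0, 6, 4, 0, 7, 17]

insert 1 at 4 → [7, 0, 4, 6, 1, 8]
append vec[-1]+vec[4] = 8+1 = 9 → [7, 0, 4, 6, 1, 8, 9]
reverse → [9, 8, 1, 6, 4, 0, 7]
vec[0] = vec[4]*vec[4] = 4*4 = 16 → [16, 8, 1, 6, 4, 0, 7]
append vec[0]+vec[2] = 16+1 = 17 → [16, 8, 1, 6, 4, 0, 7, 17]
insert 5 at 3 → [16, 8, 1, 5, 6, 4, 0, 7, 17]
insert 0 at 4 → [16, 8, 1, 5, 0, 6, 4, 0, 7, 17]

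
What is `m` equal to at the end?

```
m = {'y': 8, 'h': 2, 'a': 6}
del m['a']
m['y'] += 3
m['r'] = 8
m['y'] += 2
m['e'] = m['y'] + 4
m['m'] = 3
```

{'y': 13, 'h': 2, 'r': 8, 'e': 17, 'm': 3}

del 'a' → {'y': 8, 'h': 2}
m['y'] = 8+3 = 11 → {'y': 11, 'h': 2}
m['r'] = 8 → {'y': 11, 'h': 2, 'r': 8}
m['y'] = 11+2 = 13 → {'y': 13, 'h': 2, 'r': 8}
m['e'] = m['y']+4 = 17 → {'y': 13, 'h': 2, 'r': 8, 'e': 17}
m['m'] = 3 → {'y': 13, 'h': 2, 'r': 8, 'e': 17, 'm': 3}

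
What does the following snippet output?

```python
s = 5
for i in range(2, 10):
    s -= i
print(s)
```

i=2: s = 5-2 = 3
i=3: s = 3-3 = 0
i=4: s = 0-4 = -4
i=5: s = (-4)-5 = -9
i=6: s = (-9)-6 = -15
i=7: s = (-15)-7 = -22
i=8: s = (-22)-8 = -30
i=9: s = (-30)-9 = -39

-39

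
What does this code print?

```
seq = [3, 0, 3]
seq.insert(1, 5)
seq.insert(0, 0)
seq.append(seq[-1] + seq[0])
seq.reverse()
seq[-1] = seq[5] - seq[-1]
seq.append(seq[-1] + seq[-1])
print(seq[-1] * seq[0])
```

insert 5 at 1 → [3, 5, 0, 3]
insert 0 at 0 → [0, 3, 5, 0, 3]
append seq[-1]+seq[0] = 3+0 = 3 → [0, 3, 5, 0, 3, 3]
reverse → [3, 3, 0, 5, 3, 0]
seq[-1] = seq[5]-seq[-1] = 0-0 = 0 → [3, 3, 0, 5, 3, 0]
append seq[-1]+seq[-1] = 0+0 = 0 → [3, 3, 0, 5, 3, 0, 0]
seq[-1]*seq[0] = 0*3 = 0

0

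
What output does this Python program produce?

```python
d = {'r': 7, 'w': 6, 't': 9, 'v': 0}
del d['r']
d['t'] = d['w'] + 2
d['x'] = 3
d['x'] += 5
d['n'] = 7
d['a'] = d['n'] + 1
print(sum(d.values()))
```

37

del 'r' → {'w': 6, 't': 9, 'v': 0}
d['t'] = d['w']+2 = 8 → {'w': 6, 't': 8, 'v': 0}
d['x'] = 3 → {'w': 6, 't': 8, 'v': 0, 'x': 3}
d['x'] = 3+5 = 8 → {'w': 6, 't': 8, 'v': 0, 'x': 8}
d['n'] = 7 → {'w': 6, 't': 8, 'v': 0, 'x': 8, 'n': 7}
d['a'] = d['n']+1 = 8 → {'w': 6, 't': 8, 'v': 0, 'x': 8, 'n': 7, 'a': 8}
sum of values = 37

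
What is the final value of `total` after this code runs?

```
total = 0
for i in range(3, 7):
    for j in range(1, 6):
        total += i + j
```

150

i=3,j=1: total = 0+4 = 4
i=3,j=2: total = 4+5 = 9
i=3,j=3: total = 9+6 = 15
i=3,j=4: total = 15+7 = 22
i=3,j=5: total = 22+8 = 30
i=4,j=1: total = 30+5 = 35
i=4,j=2: total = 35+6 = 41
i=4,j=3: total = 41+7 = 48
i=4,j=4: total = 48+8 = 56
i=4,j=5: total = 56+9 = 65
i=5,j=1: total = 65+6 = 71
i=5,j=2: total = 71+7 = 78
i=5,j=3: total = 78+8 = 86
i=5,j=4: total = 86+9 = 95
i=5,j=5: total = 95+10 = 105
i=6,j=1: total = 105+7 = 112
i=6,j=2: total = 112+8 = 120
i=6,j=3: total = 120+9 = 129
i=6,j=4: total = 129+10 = 139
i=6,j=5: total = 139+11 = 150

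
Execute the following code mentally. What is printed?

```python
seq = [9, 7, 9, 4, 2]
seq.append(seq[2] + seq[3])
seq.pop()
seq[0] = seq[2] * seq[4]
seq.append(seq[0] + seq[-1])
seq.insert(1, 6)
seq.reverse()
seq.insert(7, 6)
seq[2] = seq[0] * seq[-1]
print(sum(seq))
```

188

append seq[2]+seq[3] = 9+4 = 13 → [9, 7, 9, 4, 2, 13]
pop() removes 13 → [9, 7, 9, 4, 2]
seq[0] = seq[2]*seq[4] = 9*2 = 18 → [18, 7, 9, 4, 2]
append seq[0]+seq[-1] = 18+2 = 20 → [18, 7, 9, 4, 2, 20]
insert 6 at 1 → [18, 6, 7, 9, 4, 2, 20]
reverse → [20, 2, 4, 9, 7, 6, 18]
insert 6 at 7 → [20, 2, 4, 9, 7, 6, 18, 6]
seq[2] = seq[0]*seq[-1] = 20*6 = 120 → [20, 2, 120, 9, 7, 6, 18, 6]
sum = 188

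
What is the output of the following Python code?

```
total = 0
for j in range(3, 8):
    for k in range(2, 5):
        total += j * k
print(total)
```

225

j=3,k=2: total = 0+6 = 6
j=3,k=3: total = 6+9 = 15
j=3,k=4: total = 15+12 = 27
j=4,k=2: total = 27+8 = 35
j=4,k=3: total = 35+12 = 47
j=4,k=4: total = 47+16 = 63
j=5,k=2: total = 63+10 = 73
j=5,k=3: total = 73+15 = 88
j=5,k=4: total = 88+20 = 108
j=6,k=2: total = 108+12 = 120
j=6,k=3: total = 120+18 = 138
j=6,k=4: total = 138+24 = 162
j=7,k=2: total = 162+14 = 176
j=7,k=3: total = 176+21 = 197
j=7,k=4: total = 197+28 = 225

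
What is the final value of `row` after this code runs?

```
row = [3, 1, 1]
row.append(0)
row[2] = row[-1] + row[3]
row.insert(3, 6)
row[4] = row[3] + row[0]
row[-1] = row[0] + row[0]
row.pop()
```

[3, 1, 0, 6]

append 0 → [3, 1, 1, 0]
row[2] = row[-1]+row[3] = 0+0 = 0 → [3, 1, 0, 0]
insert 6 at 3 → [3, 1, 0, 6, 0]
row[4] = row[3]+row[0] = 6+3 = 9 → [3, 1, 0, 6, 9]
row[-1] = row[0]+row[0] = 3+3 = 6 → [3, 1, 0, 6, 6]
pop() removes 6 → [3, 1, 0, 6]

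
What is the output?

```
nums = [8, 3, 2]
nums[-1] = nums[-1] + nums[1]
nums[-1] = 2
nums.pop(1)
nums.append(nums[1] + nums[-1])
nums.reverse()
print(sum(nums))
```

nums[-1] = nums[-1]+nums[1] = 2+3 = 5 → [8, 3, 5]
nums[-1] = 2 → [8, 3, 2]
pop(1) removes 3 → [8, 2]
append nums[1]+nums[-1] = 2+2 = 4 → [8, 2, 4]
reverse → [4, 2, 8]
sum = 14

14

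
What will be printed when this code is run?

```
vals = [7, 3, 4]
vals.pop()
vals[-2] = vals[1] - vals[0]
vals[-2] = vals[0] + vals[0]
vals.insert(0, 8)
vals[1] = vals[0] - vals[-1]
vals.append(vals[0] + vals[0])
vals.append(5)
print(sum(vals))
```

37

pop() removes 4 → [7, 3]
vals[-2] = vals[1]-vals[0] = 3-7 = -4 → [-4, 3]
vals[-2] = vals[0]+vals[0] = (-4)+(-4) = -8 → [-8, 3]
insert 8 at 0 → [8, -8, 3]
vals[1] = vals[0]-vals[-1] = 8-3 = 5 → [8, 5, 3]
append vals[0]+vals[0] = 8+8 = 16 → [8, 5, 3, 16]
append 5 → [8, 5, 3, 16, 5]
sum = 37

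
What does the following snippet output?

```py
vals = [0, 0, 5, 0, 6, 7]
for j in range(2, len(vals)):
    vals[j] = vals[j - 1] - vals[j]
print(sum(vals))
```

-39

j=2: vals[2] = 0-5 = -5 → [0, 0, -5, 0, 6, 7]
j=3: vals[3] = (-5)-0 = -5 → [0, 0, -5, -5, 6, 7]
j=4: vals[4] = (-5)-6 = -11 → [0, 0, -5, -5, -11, 7]
j=5: vals[5] = (-11)-7 = -18 → [0, 0, -5, -5, -11, -18]
sum = -39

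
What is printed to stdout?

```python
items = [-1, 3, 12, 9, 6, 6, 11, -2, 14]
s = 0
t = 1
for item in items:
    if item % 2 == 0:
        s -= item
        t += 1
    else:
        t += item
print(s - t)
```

-64

item=-1: not even; t=0
item=3: not even; t=3
item=12: even, s = 0-12 = -12; t=4
item=9: not even; t=13
item=6: even, s = (-12)-6 = -18; t=14
item=6: even, s = (-18)-6 = -24; t=15
item=11: not even; t=26
item=-2: even, s = (-24)-(-2) = -22; t=27
item=14: even, s = (-22)-14 = -36; t=28
s-t = (-36)-28 = -64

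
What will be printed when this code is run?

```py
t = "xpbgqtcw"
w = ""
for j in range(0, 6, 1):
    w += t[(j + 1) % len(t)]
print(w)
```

pbgqtc

j=0: add t[1]='p' → 'p'
j=1: add t[2]='b' → 'pb'
j=2: add t[3]='g' → 'pbg'
j=3: add t[4]='q' → 'pbgq'
j=4: add t[5]='t' → 'pbgqt'
j=5: add t[6]='c' → 'pbgqtc'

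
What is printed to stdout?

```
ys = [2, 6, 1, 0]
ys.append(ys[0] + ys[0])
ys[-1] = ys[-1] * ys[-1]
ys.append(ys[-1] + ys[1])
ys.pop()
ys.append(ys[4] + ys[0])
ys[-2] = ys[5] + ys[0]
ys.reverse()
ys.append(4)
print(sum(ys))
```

append ys[0]+ys[0] = 2+2 = 4 → [2, 6, 1, 0, 4]
ys[-1] = ys[-1]*ys[-1] = 4*4 = 16 → [2, 6, 1, 0, 16]
append ys[-1]+ys[1] = 16+6 = 22 → [2, 6, 1, 0, 16, 22]
pop() removes 22 → [2, 6, 1, 0, 16]
append ys[4]+ys[0] = 16+2 = 18 → [2, 6, 1, 0, 16, 18]
ys[-2] = ys[5]+ys[0] = 18+2 = 20 → [2, 6, 1, 0, 20, 18]
reverse → [18, 20, 0, 1, 6, 2]
append 4 → [18, 20, 0, 1, 6, 2, 4]
sum = 51

51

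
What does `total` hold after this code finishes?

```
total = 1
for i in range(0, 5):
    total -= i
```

i=0: total = 1-0 = 1
i=1: total = 1-1 = 0
i=2: total = 0-2 = -2
i=3: total = (-2)-3 = -5
i=4: total = (-5)-4 = -9

-9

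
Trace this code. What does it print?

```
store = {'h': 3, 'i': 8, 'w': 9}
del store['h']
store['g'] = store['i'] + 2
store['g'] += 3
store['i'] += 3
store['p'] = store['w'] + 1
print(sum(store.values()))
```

del 'h' → {'i': 8, 'w': 9}
store['g'] = store['i']+2 = 10 → {'i': 8, 'w': 9, 'g': 10}
store['g'] = 10+3 = 13 → {'i': 8, 'w': 9, 'g': 13}
store['i'] = 8+3 = 11 → {'i': 11, 'w': 9, 'g': 13}
store['p'] = store['w']+1 = 10 → {'i': 11, 'w': 9, 'g': 13, 'p': 10}
sum of values = 43

43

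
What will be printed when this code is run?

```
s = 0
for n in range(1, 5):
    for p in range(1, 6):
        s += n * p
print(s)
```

150

n=1,p=1: s = 0+1 = 1
n=1,p=2: s = 1+2 = 3
n=1,p=3: s = 3+3 = 6
n=1,p=4: s = 6+4 = 10
n=1,p=5: s = 10+5 = 15
n=2,p=1: s = 15+2 = 17
n=2,p=2: s = 17+4 = 21
n=2,p=3: s = 21+6 = 27
n=2,p=4: s = 27+8 = 35
n=2,p=5: s = 35+10 = 45
n=3,p=1: s = 45+3 = 48
n=3,p=2: s = 48+6 = 54
n=3,p=3: s = 54+9 = 63
n=3,p=4: s = 63+12 = 75
n=3,p=5: s = 75+15 = 90
n=4,p=1: s = 90+4 = 94
n=4,p=2: s = 94+8 = 102
n=4,p=3: s = 102+12 = 114
n=4,p=4: s = 114+16 = 130
n=4,p=5: s = 130+20 = 150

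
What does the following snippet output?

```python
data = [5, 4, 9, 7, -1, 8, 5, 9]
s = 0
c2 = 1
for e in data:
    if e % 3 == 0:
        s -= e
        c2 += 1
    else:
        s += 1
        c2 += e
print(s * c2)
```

-372

e=5: not %3==0, s = 0+1 = 1; c2=6
e=4: not %3==0, s = 1+1 = 2; c2=10
e=9: %3==0, s = 2-9 = -7; c2=11
e=7: not %3==0, s = (-7)+1 = -6; c2=18
e=-1: not %3==0, s = (-6)+1 = -5; c2=17
e=8: not %3==0, s = (-5)+1 = -4; c2=25
e=5: not %3==0, s = (-4)+1 = -3; c2=30
e=9: %3==0, s = (-3)-9 = -12; c2=31
s*c2 = (-12)*31 = -372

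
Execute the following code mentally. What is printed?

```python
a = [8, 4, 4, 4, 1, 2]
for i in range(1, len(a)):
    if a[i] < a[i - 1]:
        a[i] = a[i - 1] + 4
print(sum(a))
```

108

i=1: 4<8, a[1] = 8+4 = 12 → [8, 12, 4, 4, 1, 2]
i=2: 4<12, a[2] = 12+4 = 16 → [8, 12, 16, 4, 1, 2]
i=3: 4<16, a[3] = 16+4 = 20 → [8, 12, 16, 20, 1, 2]
i=4: 1<20, a[4] = 20+4 = 24 → [8, 12, 16, 20, 24, 2]
i=5: 2<24, a[5] = 24+4 = 28 → [8, 12, 16, 20, 24, 28]
sum = 108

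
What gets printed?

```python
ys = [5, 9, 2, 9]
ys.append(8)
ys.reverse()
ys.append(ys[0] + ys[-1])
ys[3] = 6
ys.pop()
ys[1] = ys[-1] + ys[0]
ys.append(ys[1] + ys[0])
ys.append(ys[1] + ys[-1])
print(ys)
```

[8, 13, 2, 6, 5, 21, 34]

append 8 → [5, 9, 2, 9, 8]
reverse → [8, 9, 2, 9, 5]
append ys[0]+ys[-1] = 8+5 = 13 → [8, 9, 2, 9, 5, 13]
ys[3] = 6 → [8, 9, 2, 6, 5, 13]
pop() removes 13 → [8, 9, 2, 6, 5]
ys[1] = ys[-1]+ys[0] = 5+8 = 13 → [8, 13, 2, 6, 5]
append ys[1]+ys[0] = 13+8 = 21 → [8, 13, 2, 6, 5, 21]
append ys[1]+ys[-1] = 13+21 = 34 → [8, 13, 2, 6, 5, 21, 34]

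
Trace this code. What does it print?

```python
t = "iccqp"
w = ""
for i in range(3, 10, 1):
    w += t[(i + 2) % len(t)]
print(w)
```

i=3: add t[0]='i' → 'i'
i=4: add t[1]='c' → 'ic'
i=5: add t[2]='c' → 'icc'
i=6: add t[3]='q' → 'iccq'
i=7: add t[4]='p' → 'iccqp'
i=8: add t[0]='i' → 'iccqpi'
i=9: add t[1]='c' → 'iccqpic'

iccqpic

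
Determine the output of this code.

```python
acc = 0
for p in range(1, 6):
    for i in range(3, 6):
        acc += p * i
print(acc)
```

180

p=1,i=3: acc = 0+3 = 3
p=1,i=4: acc = 3+4 = 7
p=1,i=5: acc = 7+5 = 12
p=2,i=3: acc = 12+6 = 18
p=2,i=4: acc = 18+8 = 26
p=2,i=5: acc = 26+10 = 36
p=3,i=3: acc = 36+9 = 45
p=3,i=4: acc = 45+12 = 57
p=3,i=5: acc = 57+15 = 72
p=4,i=3: acc = 72+12 = 84
p=4,i=4: acc = 84+16 = 100
p=4,i=5: acc = 100+20 = 120
p=5,i=3: acc = 120+15 = 135
p=5,i=4: acc = 135+20 = 155
p=5,i=5: acc = 155+25 = 180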